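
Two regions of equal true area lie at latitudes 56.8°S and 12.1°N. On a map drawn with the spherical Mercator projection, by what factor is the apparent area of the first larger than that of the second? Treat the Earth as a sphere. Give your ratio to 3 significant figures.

3.19

Mercator is conformal with k = sec φ, so areal scale = k² = sec²φ.
At 56.8°: sec²(56.8°) = 1/0.5476² = 3.335.
At 12.1°: sec²(12.1°) = 1/0.9778² = 1.046.
Ratio = 3.335/1.046 = cos²(12.1°)/cos²(56.8°) ≈ 3.19.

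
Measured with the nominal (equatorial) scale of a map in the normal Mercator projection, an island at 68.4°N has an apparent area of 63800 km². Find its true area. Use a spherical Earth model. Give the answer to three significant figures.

8650 km²

Mercator is conformal, so the point scale is isotropic: h = k = sec φ = 1/cos φ.
Areal scale = k² = sec²φ = 1/cos²(68.4°) = 1/0.3681² = 7.379.
True area = apparent / (areal scale) = 63800 / 7.379 ≈ 8650 km².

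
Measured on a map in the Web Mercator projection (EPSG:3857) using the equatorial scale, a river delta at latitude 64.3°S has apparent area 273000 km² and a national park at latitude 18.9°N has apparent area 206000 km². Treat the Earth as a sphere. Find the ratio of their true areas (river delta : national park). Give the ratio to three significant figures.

On Mercator the areal scale is sec²φ, so true area = apparent × cos²φ.
True area of river delta: 273000 × cos²(64.3°) = 273000 × 0.1881 = 51340 km².
True area of national park: 206000 × cos²(18.9°) = 206000 × 0.8951 = 184400 km².
Ratio = 51340 / 184400 ≈ 0.278.

0.278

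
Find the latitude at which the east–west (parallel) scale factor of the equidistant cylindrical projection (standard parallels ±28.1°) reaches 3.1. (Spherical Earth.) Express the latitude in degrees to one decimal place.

73.5°

In the equirectangular projection with standard parallel φ₀ = 28.1° (x = Rλ cos φ₀, y = Rφ), meridians are true-scale (h = 1) and the parallel scale is k = cos φ₀ / cos φ.
k = cos φ₀ / cos φ = 3.1  ⇒  cos φ = cos 28.1° / 3.1 = 0.2846.
φ = arccos(0.2846) ≈ 73.5°.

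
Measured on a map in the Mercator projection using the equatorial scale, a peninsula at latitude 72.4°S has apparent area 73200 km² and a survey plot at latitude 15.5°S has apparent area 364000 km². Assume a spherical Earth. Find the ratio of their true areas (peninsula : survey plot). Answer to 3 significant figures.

Mercator's areal exaggeration is sec²φ; hence true area = (apparent area) · cos²φ.
True area of peninsula: 73200 × cos²(72.4°) = 73200 × 0.09143 = 6692 km².
True area of survey plot: 364000 × cos²(15.5°) = 364000 × 0.9286 = 338000 km².
Ratio = 6692 / 338000 ≈ 0.0198.

0.0198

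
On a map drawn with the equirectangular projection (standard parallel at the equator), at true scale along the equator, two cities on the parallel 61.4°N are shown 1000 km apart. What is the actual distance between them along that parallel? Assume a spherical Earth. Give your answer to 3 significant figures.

In the plate carrée (x = Rλ, y = Rφ), meridians are true-scale (h = 1) and parallels are stretched by k = sec φ.
Along the parallel at 61.4°, map distances are exaggerated by k = sec 61.4° = 2.089.
True distance = 1000 / 2.089 = 1000 × cos 61.4° ≈ 479 km.

479 km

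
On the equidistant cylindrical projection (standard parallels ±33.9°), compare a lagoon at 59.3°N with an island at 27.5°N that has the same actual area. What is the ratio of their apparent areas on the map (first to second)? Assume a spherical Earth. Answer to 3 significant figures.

1.74

In the equirectangular projection with standard parallel φ₀ = 33.9° (x = Rλ cos φ₀, y = Rφ), meridians are true-scale (h = 1) and the parallel scale is k = cos φ₀ / cos φ.
Areal scale at 59.3°: h·k = 1.000 × 1.626 = 1.626.
Areal scale at 27.5°: h·k = 1.000 × 0.9357 = 0.9357.
Ratio = 1.626/0.9357 ≈ 1.74.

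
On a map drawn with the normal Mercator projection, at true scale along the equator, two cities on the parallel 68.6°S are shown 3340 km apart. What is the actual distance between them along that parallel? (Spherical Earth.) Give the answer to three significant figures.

For Mercator, h = k = sec φ (a conformal cylindrical projection has a single point scale, 1/cos φ).
Along the parallel at 68.6°, map distances are exaggerated by k = sec 68.6° = 2.741.
True distance = 3340 / 2.741 = 3340 × cos 68.6° ≈ 1220 km.

1220 km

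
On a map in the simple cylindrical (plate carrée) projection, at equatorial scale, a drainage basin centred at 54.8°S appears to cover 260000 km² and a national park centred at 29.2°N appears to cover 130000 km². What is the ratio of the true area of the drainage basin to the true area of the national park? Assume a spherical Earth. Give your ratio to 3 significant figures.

1.32

On the plate carrée, areal scale = h·k = 1 × sec φ, so true area = apparent × cos φ.
True area of drainage basin: 260000 × cos(54.8°) = 260000 × 0.5764 = 149900 km².
True area of national park: 130000 × cos(29.2°) = 130000 × 0.8729 = 113500 km².
Ratio = 149900 / 113500 ≈ 1.32.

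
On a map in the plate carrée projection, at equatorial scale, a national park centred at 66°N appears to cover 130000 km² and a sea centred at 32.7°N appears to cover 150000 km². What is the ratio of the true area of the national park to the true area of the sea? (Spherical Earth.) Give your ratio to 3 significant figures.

0.419

On the plate carrée, areal scale = h·k = 1 × sec φ, so true area = apparent × cos φ.
True area of national park: 130000 × cos(66°) = 130000 × 0.4067 = 52880 km².
True area of sea: 150000 × cos(32.7°) = 150000 × 0.8415 = 126200 km².
Ratio = 52880 / 126200 ≈ 0.419.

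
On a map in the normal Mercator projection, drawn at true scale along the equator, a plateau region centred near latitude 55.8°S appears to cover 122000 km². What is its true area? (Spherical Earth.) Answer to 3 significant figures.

38500 km²

Mercator is conformal, so the point scale is isotropic: h = k = sec φ = 1/cos φ.
Areal scale = k² = sec²φ = 1/cos²(55.8°) = 1/0.5621² = 3.165.
True area = apparent / (areal scale) = 122000 / 3.165 ≈ 38500 km².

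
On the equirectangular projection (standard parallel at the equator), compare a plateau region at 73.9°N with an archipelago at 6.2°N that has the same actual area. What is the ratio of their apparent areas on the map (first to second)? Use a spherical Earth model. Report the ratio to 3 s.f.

3.58

Plate carrée maps x = Rλ, y = Rφ. The meridian scale is h = 1 and the parallel scale is k = 1/cos φ = sec φ.
Areal scale at 73.9°: h·k = 1.000 × 3.606 = 3.606.
Areal scale at 6.2°: h·k = 1.000 × 1.006 = 1.006.
Ratio = 3.606/1.006 ≈ 3.58.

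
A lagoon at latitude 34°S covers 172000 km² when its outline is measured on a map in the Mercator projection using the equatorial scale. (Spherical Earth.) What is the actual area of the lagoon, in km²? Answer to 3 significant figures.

Mercator is conformal, so the point scale is isotropic: h = k = sec φ = 1/cos φ.
Areal scale = k² = sec²φ = 1/cos²(34°) = 1/0.8290² = 1.455.
True area = apparent / (areal scale) = 172000 / 1.455 ≈ 118000 km².

118000 km²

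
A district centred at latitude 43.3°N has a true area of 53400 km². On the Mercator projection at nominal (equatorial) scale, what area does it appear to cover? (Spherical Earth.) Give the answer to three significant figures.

The Mercator projection is conformal; its linear scale factor is the same in every direction and equals sec φ = 1/cos φ.
Areal scale = k² = sec²φ = 1/cos²(43.3°) = 1/0.7278² = 1.888.
Apparent area = 53400 × 1.888 ≈ 101000 km².

101000 km²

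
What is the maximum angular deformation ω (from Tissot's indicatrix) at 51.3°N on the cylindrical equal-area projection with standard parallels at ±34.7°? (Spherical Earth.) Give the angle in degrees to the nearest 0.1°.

Cylindrical equal-area (φ₀ = 34.7°): h = cos φ / cos 34.7° along meridians, k = cos 34.7° / cos φ along parallels; h·k = 1.
At 51.3°: h = 0.7605, k = 1.315; principal scales a = 1.315, b = 0.7605.
sin(ω/2) = (a − b)/(a + b) = 0.5544/2.075 = 0.2671, so ω = 2 arcsin(0.2671) ≈ 31.0°.

31.0°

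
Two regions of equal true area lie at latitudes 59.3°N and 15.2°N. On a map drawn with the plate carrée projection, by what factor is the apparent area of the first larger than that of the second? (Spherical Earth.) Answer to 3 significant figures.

1.89

For the equirectangular projection with φ₀ = 0 (plate carrée), h = 1 along meridians and k = sec φ along parallels.
Areal scale at 59.3°: h·k = 1.000 × 1.959 = 1.959.
Areal scale at 15.2°: h·k = 1.000 × 1.036 = 1.036.
Ratio = 1.959/1.036 ≈ 1.89.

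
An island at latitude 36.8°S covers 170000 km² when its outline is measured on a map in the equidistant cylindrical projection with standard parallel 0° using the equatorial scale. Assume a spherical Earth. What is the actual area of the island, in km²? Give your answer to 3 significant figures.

For the equirectangular projection with φ₀ = 0 (plate carrée), h = 1 along meridians and k = sec φ along parallels.
Areal scale = h·k = 1 × sec φ; at 36.8°, h = 1.000, k = 1.249, so h·k = 1.249.
True area = apparent / (areal scale) = 170000 / 1.249 ≈ 136000 km².

136000 km²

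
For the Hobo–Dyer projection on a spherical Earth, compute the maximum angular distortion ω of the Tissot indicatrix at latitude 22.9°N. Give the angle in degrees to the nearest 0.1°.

Hobo–Dyer is a cylindrical equal-area projection with standard parallels at ±37.5°. A cylindrical equal-area projection with standard parallel φ₀ has meridian scale h = cos φ / cos φ₀ and parallel scale k = cos φ₀ / cos φ (so areas are preserved, h·k = 1).
At 22.9°: h = 1.161, k = 0.8612; principal scales a = 1.161, b = 0.8612.
sin(ω/2) = (a − b)/(a + b) = 0.2999/2.022 = 0.1483, so ω = 2 arcsin(0.1483) ≈ 17.1°.

17.1°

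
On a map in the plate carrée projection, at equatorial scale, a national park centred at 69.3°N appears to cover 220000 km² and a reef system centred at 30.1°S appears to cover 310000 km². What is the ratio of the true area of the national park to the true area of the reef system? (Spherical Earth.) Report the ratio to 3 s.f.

Plate carrée has h = 1 and k = sec φ, giving areal scale sec φ; true area = (apparent area) · cos φ.
True area of national park: 220000 × cos(69.3°) = 220000 × 0.3535 = 77760 km².
True area of reef system: 310000 × cos(30.1°) = 310000 × 0.8652 = 268200 km².
Ratio = 77760 / 268200 ≈ 0.290.

0.290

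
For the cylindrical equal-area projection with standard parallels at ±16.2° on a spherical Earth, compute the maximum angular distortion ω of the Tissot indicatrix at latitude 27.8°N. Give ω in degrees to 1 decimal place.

9.4°

For cylindrical equal-area with standard parallel φ₀, h = cos φ / cos φ₀ and k = cos φ₀ / cos φ, so h·k = 1.
At 27.8°: h = 0.9212, k = 1.086; principal scales a = 1.086, b = 0.9212.
sin(ω/2) = (a − b)/(a + b) = 0.1644/2.007 = 0.08194, so ω = 2 arcsin(0.08194) ≈ 9.4°.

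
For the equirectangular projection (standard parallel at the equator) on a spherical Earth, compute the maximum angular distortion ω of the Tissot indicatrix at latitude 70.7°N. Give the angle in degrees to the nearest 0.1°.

Plate carrée maps x = Rλ, y = Rφ. The meridian scale is h = 1 and the parallel scale is k = 1/cos φ = sec φ.
At 70.7°: h = 1.000, k = 3.026; principal scales a = 3.026, b = 1.000.
sin(ω/2) = (a − b)/(a + b) = 2.026/4.026 = 0.5032, so ω = 2 arcsin(0.5032) ≈ 60.4°.

60.4°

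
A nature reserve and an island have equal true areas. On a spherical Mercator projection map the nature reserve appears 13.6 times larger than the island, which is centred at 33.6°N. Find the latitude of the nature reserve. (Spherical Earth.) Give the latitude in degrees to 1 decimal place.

76.9°

For equal true areas on Mercator, apparent areas scale as sec²φ, so the ratio is cos²φ₂ / cos²φ₁.
cos²φ₂ / cos²φ₁ = 13.6  ⇒  cos φ₁ = cos 33.6° / √13.6 = 0.8329/3.688 = 0.2259.
φ₁ = arccos(0.2259) ≈ 76.9°.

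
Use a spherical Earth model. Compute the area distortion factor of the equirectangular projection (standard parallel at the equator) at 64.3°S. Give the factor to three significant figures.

For the equirectangular projection with φ₀ = 0 (plate carrée), h = 1 along meridians and k = sec φ along parallels.
Areal scale = h·k = 1 × sec φ; at 64.3°, h = 1.000, k = 2.306, so h·k = 2.306.

2.31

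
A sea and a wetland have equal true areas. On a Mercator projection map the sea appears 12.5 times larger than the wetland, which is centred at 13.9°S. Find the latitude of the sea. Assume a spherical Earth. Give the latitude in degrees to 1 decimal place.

74.1°

For equal true areas on Mercator, apparent areas scale as sec²φ, so the ratio is cos²φ₂ / cos²φ₁.
cos²φ₂ / cos²φ₁ = 12.5  ⇒  cos φ₁ = cos 13.9° / √12.5 = 0.9707/3.536 = 0.2746.
φ₁ = arccos(0.2746) ≈ 74.1°.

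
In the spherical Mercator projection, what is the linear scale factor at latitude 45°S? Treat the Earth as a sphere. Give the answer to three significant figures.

The Mercator projection is conformal; its linear scale factor is the same in every direction and equals sec φ = 1/cos φ.
k = 1/cos 45° = 1/0.7071 = 1.414.

1.41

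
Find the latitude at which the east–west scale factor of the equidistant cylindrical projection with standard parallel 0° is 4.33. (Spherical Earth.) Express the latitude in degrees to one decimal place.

76.6°

Plate carrée: h = 1, k = sec φ along parallels.
sec φ = 4.33  ⇒  cos φ = 0.2309  ⇒  φ ≈ 76.6°.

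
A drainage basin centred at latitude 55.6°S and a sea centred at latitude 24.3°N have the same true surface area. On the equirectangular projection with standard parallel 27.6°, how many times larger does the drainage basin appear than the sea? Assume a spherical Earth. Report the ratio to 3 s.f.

1.61

The equidistant cylindrical projection with φ₀ = 27.6° has h = 1 (meridians true) and k = cos φ₀ / cos φ along parallels.
Areal scale at 55.6°: h·k = 1.000 × 1.569 = 1.569.
Areal scale at 24.3°: h·k = 1.000 × 0.9724 = 0.9724.
Ratio = 1.569/0.9724 ≈ 1.61.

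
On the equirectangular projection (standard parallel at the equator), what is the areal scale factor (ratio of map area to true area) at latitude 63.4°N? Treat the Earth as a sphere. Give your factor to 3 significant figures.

Plate carrée maps x = Rλ, y = Rφ. The meridian scale is h = 1 and the parallel scale is k = 1/cos φ = sec φ.
Areal scale = h·k = 1 × sec φ; at 63.4°, h = 1.000, k = 2.233, so h·k = 2.233.

2.23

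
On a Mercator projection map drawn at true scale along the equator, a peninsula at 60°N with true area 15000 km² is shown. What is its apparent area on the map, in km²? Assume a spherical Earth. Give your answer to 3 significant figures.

60000 km²

For Mercator, h = k = sec φ (a conformal cylindrical projection has a single point scale, 1/cos φ).
Areal scale = k² = sec²φ = 1/cos²(60°) = 1/0.5000² = 4.000.
Apparent area = 15000 × 4.000 ≈ 60000 km².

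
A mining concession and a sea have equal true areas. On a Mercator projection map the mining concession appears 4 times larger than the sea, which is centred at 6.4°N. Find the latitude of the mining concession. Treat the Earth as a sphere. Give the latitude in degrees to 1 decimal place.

On Mercator, (apparent₁)/(apparent₂) = sec²φ₁ / sec²φ₂ when true areas are equal.
cos²φ₂ / cos²φ₁ = 4  ⇒  cos φ₁ = cos 6.4° / √4 = 0.9938/2.000 = 0.4969.
φ₁ = arccos(0.4969) ≈ 60.2°.

60.2°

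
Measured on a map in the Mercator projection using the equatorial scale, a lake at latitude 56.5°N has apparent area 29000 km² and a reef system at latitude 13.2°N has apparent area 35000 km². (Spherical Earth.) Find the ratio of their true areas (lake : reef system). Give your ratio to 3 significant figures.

0.266

Mercator's areal exaggeration is sec²φ; hence true area = (apparent area) · cos²φ.
True area of lake: 29000 × cos²(56.5°) = 29000 × 0.3046 = 8834 km².
True area of reef system: 35000 × cos²(13.2°) = 35000 × 0.9479 = 33170 km².
Ratio = 8834 / 33170 ≈ 0.266.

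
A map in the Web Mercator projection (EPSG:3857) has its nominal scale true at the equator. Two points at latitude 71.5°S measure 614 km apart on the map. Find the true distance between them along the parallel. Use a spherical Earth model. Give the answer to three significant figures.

195 km

For Mercator, h = k = sec φ (a conformal cylindrical projection has a single point scale, 1/cos φ).
Along the parallel at 71.5°, map distances are exaggerated by k = sec 71.5° = 3.152.
True distance = 614 / 3.152 = 614 × cos 71.5° ≈ 195 km.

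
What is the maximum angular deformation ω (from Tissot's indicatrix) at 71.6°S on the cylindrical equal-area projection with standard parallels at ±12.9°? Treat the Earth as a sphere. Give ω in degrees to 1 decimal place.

108.2°

For cylindrical equal-area with standard parallel φ₀, h = cos φ / cos φ₀ and k = cos φ₀ / cos φ, so h·k = 1.
At 71.6°: h = 0.3238, k = 3.088; principal scales a = 3.088, b = 0.3238.
sin(ω/2) = (a − b)/(a + b) = 2.764/3.412 = 0.8102, so ω = 2 arcsin(0.8102) ≈ 108.2°.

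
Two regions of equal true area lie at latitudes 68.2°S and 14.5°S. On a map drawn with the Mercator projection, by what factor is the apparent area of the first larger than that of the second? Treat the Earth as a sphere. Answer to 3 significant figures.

6.80

Mercator areal scale is sec²φ.
At 68.2°: sec²(68.2°) = 1/0.3714² = 7.251.
At 14.5°: sec²(14.5°) = 1/0.9681² = 1.067.
Ratio = 7.251/1.067 = cos²(14.5°)/cos²(68.2°) ≈ 6.80.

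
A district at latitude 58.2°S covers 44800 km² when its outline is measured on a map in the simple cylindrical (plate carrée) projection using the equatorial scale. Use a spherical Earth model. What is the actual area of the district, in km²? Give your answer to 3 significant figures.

23600 km²

For the equirectangular projection with φ₀ = 0 (plate carrée), h = 1 along meridians and k = sec φ along parallels.
Areal scale = h·k = 1 × sec φ; at 58.2°, h = 1.000, k = 1.898, so h·k = 1.898.
True area = apparent / (areal scale) = 44800 / 1.898 ≈ 23600 km².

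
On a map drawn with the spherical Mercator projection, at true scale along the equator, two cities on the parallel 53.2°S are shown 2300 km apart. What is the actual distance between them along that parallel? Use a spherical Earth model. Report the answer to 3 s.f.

The Mercator projection is conformal; its linear scale factor is the same in every direction and equals sec φ = 1/cos φ.
Along the parallel at 53.2°, map distances are exaggerated by k = sec 53.2° = 1.669.
True distance = 2300 / 1.669 = 2300 × cos 53.2° ≈ 1380 km.

1380 km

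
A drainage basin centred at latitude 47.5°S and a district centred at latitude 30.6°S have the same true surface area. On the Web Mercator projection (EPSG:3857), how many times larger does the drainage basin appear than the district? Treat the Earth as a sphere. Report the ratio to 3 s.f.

On Mercator, area is exaggerated by sec²φ = 1/cos²φ.
At 47.5°: sec²(47.5°) = 1/0.6756² = 2.191.
At 30.6°: sec²(30.6°) = 1/0.8607² = 1.350.
Ratio = 2.191/1.350 = cos²(30.6°)/cos²(47.5°) ≈ 1.62.

1.62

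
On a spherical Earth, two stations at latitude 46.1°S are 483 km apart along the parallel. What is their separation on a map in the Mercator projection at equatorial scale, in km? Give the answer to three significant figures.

For Mercator, h = k = sec φ (a conformal cylindrical projection has a single point scale, 1/cos φ).
Along the parallel, k = sec 46.1° = 1/0.6934 = 1.442.
Map distance = 483 × 1.442 ≈ 697 km.

697 km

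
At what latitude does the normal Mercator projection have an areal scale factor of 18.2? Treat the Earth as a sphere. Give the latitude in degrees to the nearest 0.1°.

Mercator areal scale is sec²φ.
sec²φ = 18.2  ⇒  cos²φ = 0.05495  ⇒  cos φ = 0.2344.
φ = arccos(0.2344) ≈ 76.4°.

76.4°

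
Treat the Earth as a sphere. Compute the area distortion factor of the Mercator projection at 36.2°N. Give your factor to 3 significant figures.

The Mercator projection is conformal; its linear scale factor is the same in every direction and equals sec φ = 1/cos φ.
Areal scale = k² = sec²φ = 1/cos²(36.2°) = 1/0.8070² = 1.536.

1.54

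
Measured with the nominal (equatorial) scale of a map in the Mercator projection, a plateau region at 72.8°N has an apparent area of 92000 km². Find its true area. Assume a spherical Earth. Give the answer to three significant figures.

8040 km²

The Mercator projection is conformal; its linear scale factor is the same in every direction and equals sec φ = 1/cos φ.
Areal scale = k² = sec²φ = 1/cos²(72.8°) = 1/0.2957² = 11.44.
True area = apparent / (areal scale) = 92000 / 11.44 ≈ 8040 km².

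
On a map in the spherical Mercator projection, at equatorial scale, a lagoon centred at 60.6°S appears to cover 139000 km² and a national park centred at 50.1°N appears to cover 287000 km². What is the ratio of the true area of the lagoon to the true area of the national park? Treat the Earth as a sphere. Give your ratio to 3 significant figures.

0.284

Mercator's areal exaggeration is sec²φ; hence true area = (apparent area) · cos²φ.
True area of lagoon: 139000 × cos²(60.6°) = 139000 × 0.2410 = 33500 km².
True area of national park: 287000 × cos²(50.1°) = 287000 × 0.4115 = 118100 km².
Ratio = 33500 / 118100 ≈ 0.284.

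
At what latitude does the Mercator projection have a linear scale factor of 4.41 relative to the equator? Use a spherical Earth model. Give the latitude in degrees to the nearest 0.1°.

76.9°

Mercator scale is k = sec φ = 1/cos φ.
1/cos φ = 4.41  ⇒  cos φ = 0.2268  ⇒  φ = arccos(0.2268) ≈ 76.9°.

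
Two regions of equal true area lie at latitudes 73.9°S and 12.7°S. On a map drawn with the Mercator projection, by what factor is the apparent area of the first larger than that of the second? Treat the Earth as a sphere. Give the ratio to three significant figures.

On Mercator, area is exaggerated by sec²φ = 1/cos²φ.
At 73.9°: sec²(73.9°) = 1/0.2773² = 13.00.
At 12.7°: sec²(12.7°) = 1/0.9755² = 1.051.
Ratio = 13.00/1.051 = cos²(12.7°)/cos²(73.9°) ≈ 12.4.

12.4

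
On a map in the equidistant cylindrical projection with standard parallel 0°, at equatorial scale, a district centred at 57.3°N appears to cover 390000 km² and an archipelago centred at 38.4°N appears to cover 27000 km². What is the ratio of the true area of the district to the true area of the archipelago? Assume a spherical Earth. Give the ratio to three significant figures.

9.96

On the plate carrée, areal scale = h·k = 1 × sec φ, so true area = apparent × cos φ.
True area of district: 390000 × cos(57.3°) = 390000 × 0.5402 = 210700 km².
True area of archipelago: 27000 × cos(38.4°) = 27000 × 0.7837 = 21160 km².
Ratio = 210700 / 21160 ≈ 9.96.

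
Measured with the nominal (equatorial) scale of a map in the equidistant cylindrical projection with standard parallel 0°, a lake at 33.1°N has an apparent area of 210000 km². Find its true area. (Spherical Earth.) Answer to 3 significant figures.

176000 km²

Plate carrée maps x = Rλ, y = Rφ. The meridian scale is h = 1 and the parallel scale is k = 1/cos φ = sec φ.
Areal scale = h·k = 1 × sec φ; at 33.1°, h = 1.000, k = 1.194, so h·k = 1.194.
True area = apparent / (areal scale) = 210000 / 1.194 ≈ 176000 km².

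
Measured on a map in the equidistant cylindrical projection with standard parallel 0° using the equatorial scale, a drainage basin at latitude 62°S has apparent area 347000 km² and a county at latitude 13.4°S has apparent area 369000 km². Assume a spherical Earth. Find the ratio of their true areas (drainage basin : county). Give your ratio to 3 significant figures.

0.454

Plate carrée has h = 1 and k = sec φ, giving areal scale sec φ; true area = (apparent area) · cos φ.
True area of drainage basin: 347000 × cos(62°) = 347000 × 0.4695 = 162900 km².
True area of county: 369000 × cos(13.4°) = 369000 × 0.9728 = 359000 km².
Ratio = 162900 / 359000 ≈ 0.454.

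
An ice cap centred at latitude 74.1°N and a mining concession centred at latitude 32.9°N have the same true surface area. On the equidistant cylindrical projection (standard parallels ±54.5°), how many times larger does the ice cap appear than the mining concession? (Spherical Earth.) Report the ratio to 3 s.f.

3.06

With standard parallel φ₀ = 54.5°, the equirectangular projection gives x = Rλ cos φ₀, y = Rφ, so h = 1 and k = cos 54.5° / cos φ.
Areal scale at 74.1°: h·k = 1.000 × 2.120 = 2.120.
Areal scale at 32.9°: h·k = 1.000 × 0.6916 = 0.6916.
Ratio = 2.120/0.6916 ≈ 3.06.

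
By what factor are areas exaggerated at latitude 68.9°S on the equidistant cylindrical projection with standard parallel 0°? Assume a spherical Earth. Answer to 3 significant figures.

For the equirectangular projection with φ₀ = 0 (plate carrée), h = 1 along meridians and k = sec φ along parallels.
Areal scale = h·k = 1 × sec φ; at 68.9°, h = 1.000, k = 2.778, so h·k = 2.778.

2.78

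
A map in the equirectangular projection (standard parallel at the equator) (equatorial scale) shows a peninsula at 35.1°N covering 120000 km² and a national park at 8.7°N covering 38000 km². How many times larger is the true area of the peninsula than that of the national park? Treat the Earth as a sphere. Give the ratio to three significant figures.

2.61

Plate carrée has h = 1 and k = sec φ, giving areal scale sec φ; true area = (apparent area) · cos φ.
True area of peninsula: 120000 × cos(35.1°) = 120000 × 0.8181 = 98180 km².
True area of national park: 38000 × cos(8.7°) = 38000 × 0.9885 = 37560 km².
Ratio = 98180 / 37560 ≈ 2.61.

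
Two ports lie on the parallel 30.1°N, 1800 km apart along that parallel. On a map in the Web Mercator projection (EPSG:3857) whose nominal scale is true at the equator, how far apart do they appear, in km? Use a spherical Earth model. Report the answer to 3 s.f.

The Mercator projection is conformal; its linear scale factor is the same in every direction and equals sec φ = 1/cos φ.
Along the parallel, k = sec 30.1° = 1/0.8652 = 1.156.
Map distance = 1800 × 1.156 ≈ 2080 km.

2080 km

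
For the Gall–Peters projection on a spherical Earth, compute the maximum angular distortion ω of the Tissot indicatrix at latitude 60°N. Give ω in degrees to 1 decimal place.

Gall–Peters is a cylindrical equal-area projection with standard parallels at ±45°. A cylindrical equal-area projection with standard parallel φ₀ has meridian scale h = cos φ / cos φ₀ and parallel scale k = cos φ₀ / cos φ (so areas are preserved, h·k = 1).
At 60°: h = 0.7071, k = 1.414; principal scales a = 1.414, b = 0.7071.
sin(ω/2) = (a − b)/(a + b) = 0.7071/2.121 = 0.3333, so ω = 2 arcsin(0.3333) ≈ 38.9°.

38.9°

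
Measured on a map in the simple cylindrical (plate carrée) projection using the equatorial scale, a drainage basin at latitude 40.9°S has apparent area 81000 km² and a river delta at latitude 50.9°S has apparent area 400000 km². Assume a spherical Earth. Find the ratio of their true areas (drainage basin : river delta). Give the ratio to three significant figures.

0.243

On the plate carrée, areal scale = h·k = 1 × sec φ, so true area = apparent × cos φ.
True area of drainage basin: 81000 × cos(40.9°) = 81000 × 0.7559 = 61220 km².
True area of river delta: 400000 × cos(50.9°) = 400000 × 0.6307 = 252300 km².
Ratio = 61220 / 252300 ≈ 0.243.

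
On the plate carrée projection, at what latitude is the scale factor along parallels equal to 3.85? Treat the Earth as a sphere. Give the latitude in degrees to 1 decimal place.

Plate carrée: h = 1, k = sec φ along parallels.
sec φ = 3.85  ⇒  cos φ = 0.2597  ⇒  φ ≈ 74.9°.

74.9°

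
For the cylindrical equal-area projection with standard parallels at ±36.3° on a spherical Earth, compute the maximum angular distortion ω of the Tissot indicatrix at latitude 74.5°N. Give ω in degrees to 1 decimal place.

106.6°

Cylindrical equal-area (φ₀ = 36.3°): h = cos φ / cos 36.3° along meridians, k = cos 36.3° / cos φ along parallels; h·k = 1.
At 74.5°: h = 0.3316, k = 3.016; principal scales a = 3.016, b = 0.3316.
sin(ω/2) = (a − b)/(a + b) = 2.684/3.347 = 0.8019, so ω = 2 arcsin(0.8019) ≈ 106.6°.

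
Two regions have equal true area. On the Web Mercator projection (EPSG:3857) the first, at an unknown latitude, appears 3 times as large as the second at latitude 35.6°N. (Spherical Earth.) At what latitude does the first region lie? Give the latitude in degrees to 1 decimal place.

On Mercator, (apparent₁)/(apparent₂) = sec²φ₁ / sec²φ₂ when true areas are equal.
cos²φ₂ / cos²φ₁ = 3  ⇒  cos φ₁ = cos 35.6° / √3 = 0.8131/1.732 = 0.4694.
φ₁ = arccos(0.4694) ≈ 62.0°.

62.0°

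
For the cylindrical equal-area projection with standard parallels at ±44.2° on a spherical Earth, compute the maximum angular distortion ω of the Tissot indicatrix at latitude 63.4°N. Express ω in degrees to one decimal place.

A cylindrical equal-area projection with standard parallel φ₀ has meridian scale h = cos φ / cos φ₀ and parallel scale k = cos φ₀ / cos φ (so areas are preserved, h·k = 1).
At 63.4°: h = 0.6246, k = 1.601; principal scales a = 1.601, b = 0.6246.
sin(ω/2) = (a − b)/(a + b) = 0.9765/2.226 = 0.4388, so ω = 2 arcsin(0.4388) ≈ 52.0°.

52.0°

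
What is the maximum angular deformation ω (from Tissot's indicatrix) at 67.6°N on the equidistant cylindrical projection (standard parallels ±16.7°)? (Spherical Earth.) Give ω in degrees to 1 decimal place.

In the equirectangular projection with standard parallel φ₀ = 16.7° (x = Rλ cos φ₀, y = Rφ), meridians are true-scale (h = 1) and the parallel scale is k = cos φ₀ / cos φ.
At 67.6°: h = 1.000, k = 2.514; principal scales a = 2.514, b = 1.000.
sin(ω/2) = (a − b)/(a + b) = 1.514/3.514 = 0.4308, so ω = 2 arcsin(0.4308) ≈ 51.0°.

51.0°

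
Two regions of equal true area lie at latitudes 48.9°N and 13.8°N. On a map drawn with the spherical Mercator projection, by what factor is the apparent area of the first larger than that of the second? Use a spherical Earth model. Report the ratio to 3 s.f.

Mercator areal scale is sec²φ.
At 48.9°: sec²(48.9°) = 1/0.6574² = 2.314.
At 13.8°: sec²(13.8°) = 1/0.9711² = 1.060.
Ratio = 2.314/1.060 = cos²(13.8°)/cos²(48.9°) ≈ 2.18.

2.18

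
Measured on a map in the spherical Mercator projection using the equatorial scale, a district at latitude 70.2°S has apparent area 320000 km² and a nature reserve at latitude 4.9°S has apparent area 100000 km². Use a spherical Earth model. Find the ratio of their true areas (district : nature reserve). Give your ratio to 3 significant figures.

0.370

Since Mercator area scale is 1/cos²φ, the true area equals the apparent area multiplied by cos²φ.
True area of district: 320000 × cos²(70.2°) = 320000 × 0.1147 = 36720 km².
True area of nature reserve: 100000 × cos²(4.9°) = 100000 × 0.9927 = 99270 km².
Ratio = 36720 / 99270 ≈ 0.370.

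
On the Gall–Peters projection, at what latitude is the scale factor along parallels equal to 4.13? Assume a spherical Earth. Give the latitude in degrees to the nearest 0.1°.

80.1°

The Gall–Peters projection is cylindrical equal-area with φ₀ = 45°. For cylindrical equal-area with standard parallel φ₀, h = cos φ / cos φ₀ and k = cos φ₀ / cos φ, so h·k = 1.
k = cos φ₀ / cos φ = 4.13  ⇒  cos φ = cos 45° / 4.13 = 0.1712.
φ = arccos(0.1712) ≈ 80.1°.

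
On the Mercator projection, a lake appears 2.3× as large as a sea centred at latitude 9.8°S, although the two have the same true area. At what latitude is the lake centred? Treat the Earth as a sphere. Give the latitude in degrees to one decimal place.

49.5°

For equal true areas on Mercator, apparent areas scale as sec²φ, so the ratio is cos²φ₂ / cos²φ₁.
cos²φ₂ / cos²φ₁ = 2.3  ⇒  cos φ₁ = cos 9.8° / √2.3 = 0.9854/1.517 = 0.6498.
φ₁ = arccos(0.6498) ≈ 49.5°.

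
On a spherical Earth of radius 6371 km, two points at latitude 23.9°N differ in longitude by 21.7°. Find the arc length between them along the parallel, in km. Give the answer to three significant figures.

Arc length along a parallel = R cos φ · Δλ (with Δλ in radians).
= 6371 × cos 23.9° × (21.7° × π/180) = 6371 × 0.9143 × 0.3787 ≈ 2210 km.

2210 km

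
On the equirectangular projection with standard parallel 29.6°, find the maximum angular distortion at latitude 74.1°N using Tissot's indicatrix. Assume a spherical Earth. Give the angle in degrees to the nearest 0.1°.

With standard parallel φ₀ = 29.6°, the equirectangular projection gives x = Rλ cos φ₀, y = Rφ, so h = 1 and k = cos 29.6° / cos φ.
At 74.1°: h = 1.000, k = 3.174; principal scales a = 3.174, b = 1.000.
sin(ω/2) = (a − b)/(a + b) = 2.174/4.174 = 0.5208, so ω = 2 arcsin(0.5208) ≈ 62.8°.

62.8°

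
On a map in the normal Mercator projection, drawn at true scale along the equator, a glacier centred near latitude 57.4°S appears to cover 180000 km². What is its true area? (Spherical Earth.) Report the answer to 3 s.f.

Mercator is conformal, so the point scale is isotropic: h = k = sec φ = 1/cos φ.
Areal scale = k² = sec²φ = 1/cos²(57.4°) = 1/0.5388² = 3.445.
True area = apparent / (areal scale) = 180000 / 3.445 ≈ 52200 km².

52200 km²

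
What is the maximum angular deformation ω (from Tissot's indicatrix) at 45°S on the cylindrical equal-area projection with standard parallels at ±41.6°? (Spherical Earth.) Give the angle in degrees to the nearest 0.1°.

6.4°

Cylindrical equal-area (φ₀ = 41.6°): h = cos φ / cos 41.6° along meridians, k = cos 41.6° / cos φ along parallels; h·k = 1.
At 45°: h = 0.9456, k = 1.058; principal scales a = 1.058, b = 0.9456.
sin(ω/2) = (a − b)/(a + b) = 0.1120/2.003 = 0.05589, so ω = 2 arcsin(0.05589) ≈ 6.4°.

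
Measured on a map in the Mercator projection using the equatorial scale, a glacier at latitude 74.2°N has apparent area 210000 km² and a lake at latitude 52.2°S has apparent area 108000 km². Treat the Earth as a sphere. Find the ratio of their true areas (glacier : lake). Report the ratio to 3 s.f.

0.384

Mercator's areal exaggeration is sec²φ; hence true area = (apparent area) · cos²φ.
True area of glacier: 210000 × cos²(74.2°) = 210000 × 0.07414 = 15570 km².
True area of lake: 108000 × cos²(52.2°) = 108000 × 0.3757 = 40570 km².
Ratio = 15570 / 40570 ≈ 0.384.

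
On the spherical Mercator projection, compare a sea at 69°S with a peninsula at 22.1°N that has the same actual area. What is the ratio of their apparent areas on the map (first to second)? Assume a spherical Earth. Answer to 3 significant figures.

6.68

Mercator is conformal with k = sec φ, so areal scale = k² = sec²φ.
At 69°: sec²(69°) = 1/0.3584² = 7.786.
At 22.1°: sec²(22.1°) = 1/0.9265² = 1.165.
Ratio = 7.786/1.165 = cos²(22.1°)/cos²(69°) ≈ 6.68.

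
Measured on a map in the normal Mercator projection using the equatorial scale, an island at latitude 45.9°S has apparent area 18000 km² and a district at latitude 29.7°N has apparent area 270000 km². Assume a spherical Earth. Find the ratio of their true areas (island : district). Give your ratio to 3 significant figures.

0.0428

On Mercator the areal scale is sec²φ, so true area = apparent × cos²φ.
True area of island: 18000 × cos²(45.9°) = 18000 × 0.4843 = 8717 km².
True area of district: 270000 × cos²(29.7°) = 270000 × 0.7545 = 203700 km².
Ratio = 8717 / 203700 ≈ 0.0428.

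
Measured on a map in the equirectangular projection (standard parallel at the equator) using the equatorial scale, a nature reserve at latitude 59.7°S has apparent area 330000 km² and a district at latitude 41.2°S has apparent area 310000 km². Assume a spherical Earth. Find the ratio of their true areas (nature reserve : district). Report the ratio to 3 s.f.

On the plate carrée, areal scale = h·k = 1 × sec φ, so true area = apparent × cos φ.
True area of nature reserve: 330000 × cos(59.7°) = 330000 × 0.5045 = 166500 km².
True area of district: 310000 × cos(41.2°) = 310000 × 0.7524 = 233200 km².
Ratio = 166500 / 233200 ≈ 0.714.

0.714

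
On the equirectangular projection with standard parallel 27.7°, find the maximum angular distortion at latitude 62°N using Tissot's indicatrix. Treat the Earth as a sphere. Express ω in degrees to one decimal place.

35.8°

In the equirectangular projection with standard parallel φ₀ = 27.7° (x = Rλ cos φ₀, y = Rφ), meridians are true-scale (h = 1) and the parallel scale is k = cos φ₀ / cos φ.
At 62°: h = 1.000, k = 1.886; principal scales a = 1.886, b = 1.000.
sin(ω/2) = (a − b)/(a + b) = 0.8859/2.886 = 0.3070, so ω = 2 arcsin(0.3070) ≈ 35.8°.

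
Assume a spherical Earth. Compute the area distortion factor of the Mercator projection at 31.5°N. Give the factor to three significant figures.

1.38

For Mercator, h = k = sec φ (a conformal cylindrical projection has a single point scale, 1/cos φ).
Areal scale = k² = sec²φ = 1/cos²(31.5°) = 1/0.8526² = 1.376.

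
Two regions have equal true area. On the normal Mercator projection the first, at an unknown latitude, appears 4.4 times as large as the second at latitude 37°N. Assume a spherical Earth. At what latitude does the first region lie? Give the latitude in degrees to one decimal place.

On Mercator, (apparent₁)/(apparent₂) = sec²φ₁ / sec²φ₂ when true areas are equal.
cos²φ₂ / cos²φ₁ = 4.4  ⇒  cos φ₁ = cos 37° / √4.4 = 0.7986/2.098 = 0.3807.
φ₁ = arccos(0.3807) ≈ 67.6°.

67.6°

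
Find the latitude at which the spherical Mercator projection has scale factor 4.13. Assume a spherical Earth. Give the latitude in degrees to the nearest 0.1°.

76.0°

Mercator scale is k = sec φ = 1/cos φ.
1/cos φ = 4.13  ⇒  cos φ = 0.2421  ⇒  φ = arccos(0.2421) ≈ 76.0°.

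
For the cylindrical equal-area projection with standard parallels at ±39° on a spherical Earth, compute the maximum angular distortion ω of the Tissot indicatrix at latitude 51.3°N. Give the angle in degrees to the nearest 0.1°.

Cylindrical equal-area (φ₀ = 39°): h = cos φ / cos 39° along meridians, k = cos 39° / cos φ along parallels; h·k = 1.
At 51.3°: h = 0.8045, k = 1.243; principal scales a = 1.243, b = 0.8045.
sin(ω/2) = (a − b)/(a + b) = 0.4384/2.047 = 0.2141, so ω = 2 arcsin(0.2141) ≈ 24.7°.

24.7°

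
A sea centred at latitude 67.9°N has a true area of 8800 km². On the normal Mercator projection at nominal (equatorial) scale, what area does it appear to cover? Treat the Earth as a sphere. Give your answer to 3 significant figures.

Mercator is conformal, so the point scale is isotropic: h = k = sec φ = 1/cos φ.
Areal scale = k² = sec²φ = 1/cos²(67.9°) = 1/0.3762² = 7.065.
Apparent area = 8800 × 7.065 ≈ 62200 km².

62200 km²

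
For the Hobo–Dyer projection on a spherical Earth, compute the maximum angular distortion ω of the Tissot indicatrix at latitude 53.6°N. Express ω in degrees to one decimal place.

32.8°

The Hobo–Dyer projection is cylindrical equal-area with φ₀ = 37.5°. Cylindrical equal-area (φ₀ = 37.5°): h = cos φ / cos 37.5° along meridians, k = cos 37.5° / cos φ along parallels; h·k = 1.
At 53.6°: h = 0.7480, k = 1.337; principal scales a = 1.337, b = 0.7480.
sin(ω/2) = (a − b)/(a + b) = 0.5889/2.085 = 0.2825, so ω = 2 arcsin(0.2825) ≈ 32.8°.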